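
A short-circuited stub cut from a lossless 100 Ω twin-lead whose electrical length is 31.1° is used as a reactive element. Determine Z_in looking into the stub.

Z_in ≈ +j60.3 Ω

tan(βl) = 0.603
For a short-circuited stub, Z_in = jZ_0·tan(βl)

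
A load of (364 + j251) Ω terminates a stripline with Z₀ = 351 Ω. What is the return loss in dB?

RL ≈ 9.59 dB

Γ = (13 + j251)/(715 + j251), |Γ| = 0.332
RL = −20·log₁₀|Γ| = −20·log₁₀(0.332)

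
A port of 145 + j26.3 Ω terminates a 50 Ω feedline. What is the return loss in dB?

Γ = (95 + j26.3)/(195 + j26.3), |Γ| = 0.501
RL = −20·log₁₀|Γ| = −20·log₁₀(0.501)

RL ≈ 6 dB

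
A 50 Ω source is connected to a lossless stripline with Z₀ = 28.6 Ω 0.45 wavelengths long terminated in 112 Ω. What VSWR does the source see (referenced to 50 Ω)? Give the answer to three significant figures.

βl = 2π × 0.45 = 162°
tan(βl) = -0.325
Z_in = Z_0·(Z_L + jZ_0·tanβl)/(Z_0 + jZ_L·tanβl) = 47.3 + j50.9 Ω
Γ_s = (Z_in − Z_s)/(Z_in + Z_s) = (-2.72 + j50.9)/(97.3 + j50.9), |Γ_s| = 0.464
VSWR = (1 + |Γ_s|)/(1 − |Γ_s|)

VSWR ≈ 2.73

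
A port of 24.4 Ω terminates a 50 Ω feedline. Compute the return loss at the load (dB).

RL ≈ 9.27 dB

Γ = (24.4 − 50)/(24.4 + 50) = -0.344
RL = −20·log₁₀|Γ| = −20·log₁₀(0.344)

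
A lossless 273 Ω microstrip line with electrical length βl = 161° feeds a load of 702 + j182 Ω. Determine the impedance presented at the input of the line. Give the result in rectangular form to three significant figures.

tan(βl) = tan(161°) = -0.344
Z_in = Z_0·(Z_L + jZ_0·tanβl)/(Z_0 + jZ_L·tanβl)
     = 273·(702 + j88)/(336 − j242)

Z_in ≈ 342 + j318 Ω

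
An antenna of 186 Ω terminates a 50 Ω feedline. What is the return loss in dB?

RL ≈ 4.79 dB

Γ = (186 − 50)/(186 + 50) = 0.576
RL = −20·log₁₀|Γ| = −20·log₁₀(0.576)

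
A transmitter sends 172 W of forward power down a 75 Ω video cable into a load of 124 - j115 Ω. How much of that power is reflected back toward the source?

|Γ| = |(49 − j115)/(199 − j115)| = 0.544
|Γ|² = 0.296
P_refl = |Γ|²·P_inc = 50.9 W, P_del = (1 − |Γ|²)·P_inc = 121 W

P_reflected ≈ 50.9 W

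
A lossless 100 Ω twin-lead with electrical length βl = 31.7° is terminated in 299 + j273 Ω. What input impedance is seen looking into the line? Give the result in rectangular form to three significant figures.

tan(βl) = tan(31.7°) = 0.618
Z_in = Z_0·(Z_L + jZ_0·tanβl)/(Z_0 + jZ_L·tanβl)
     = 100·(299 + j335)/(-68.6 + j185)

Z_in ≈ 106 − j201 Ω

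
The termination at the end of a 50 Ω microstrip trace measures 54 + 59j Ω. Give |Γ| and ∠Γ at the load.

Γ = (Z_L − Z_0)/(Z_L + Z_0) = (4 + j59)/(104 + j59)
|Γ| = 59.1/120 = 0.495

Γ ≈ 0.495 ∠ 56.6°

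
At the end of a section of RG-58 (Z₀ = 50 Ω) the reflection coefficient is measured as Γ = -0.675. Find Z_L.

Z_L ≈ 9.7 Ω

Z_L = Z_0·(1 + Γ)/(1 − Γ) = 50·(0.325)/(1.68)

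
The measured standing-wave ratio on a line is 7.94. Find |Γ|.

|Γ| ≈ 0.776

|Γ| = (S − 1)/(S + 1) = (7.94 − 1)/(7.94 + 1) = 6.94/8.94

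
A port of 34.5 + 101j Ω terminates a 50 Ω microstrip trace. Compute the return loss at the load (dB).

Γ = (-15.5 + j101)/(84.5 + j101), |Γ| = 0.776
RL = −20·log₁₀|Γ| = −20·log₁₀(0.776)

RL ≈ 2.2 dB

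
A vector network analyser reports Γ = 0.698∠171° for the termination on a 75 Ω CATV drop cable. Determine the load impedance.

Z_L = Z_0·(1 + Γ)/(1 − Γ) = 75·(0.311 + j0.109)/(1.69 − j0.109)

Z_L ≈ 13.4 + j5.71 Ω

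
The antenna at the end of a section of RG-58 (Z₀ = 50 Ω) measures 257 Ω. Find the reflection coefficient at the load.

Γ = (Z_L − Z_0)/(Z_L + Z_0) = (257 − 50)/(257 + 50) = 207/307

Γ = 0.674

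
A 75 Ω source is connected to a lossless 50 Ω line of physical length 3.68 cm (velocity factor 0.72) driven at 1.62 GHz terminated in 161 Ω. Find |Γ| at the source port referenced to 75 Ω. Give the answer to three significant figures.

λ = v/f = 0.72·c / 1.62 GHz = 0.133 m
βl = 2π·l/λ = 2π × 0.276 = 99.4°
tan(βl) = -6.07
Z_in = Z_0·(Z_L + jZ_0·tanβl)/(Z_0 + jZ_L·tanβl) = 15.9 + j7.43 Ω
Γ_s = (Z_in − Z_s)/(Z_in + Z_s) = (-59.1 + j7.43)/(90.9 + j7.43), |Γ_s| = 0.653

|Γ| ≈ 0.653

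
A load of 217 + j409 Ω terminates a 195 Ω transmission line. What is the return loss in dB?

RL ≈ 3.03 dB

Γ = (22 + j409)/(412 + j409), |Γ| = 0.706
RL = −20·log₁₀|Γ| = −20·log₁₀(0.706)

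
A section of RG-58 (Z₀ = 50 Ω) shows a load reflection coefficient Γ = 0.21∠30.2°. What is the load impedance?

Z_L = Z_0·(1 + Γ)/(1 − Γ) = 50·(1.18 + j0.106)/(0.819 − j0.106)

Z_L ≈ 70.2 + j15.5 Ω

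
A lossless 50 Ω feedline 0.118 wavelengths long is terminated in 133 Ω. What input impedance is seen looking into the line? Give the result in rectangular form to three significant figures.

βl = 2π × 0.118 = 42.5°
tan(βl) = tan(42.5°) = 0.916
Z_in = Z_0·(Z_L + jZ_0·tanβl)/(Z_0 + jZ_L·tanβl)
     = 50·(133 + j45.8)/(50 + j122)

Z_in ≈ 35.3 − j40.1 Ω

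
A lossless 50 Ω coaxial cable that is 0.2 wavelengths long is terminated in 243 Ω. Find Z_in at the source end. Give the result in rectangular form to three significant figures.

Z_in ≈ 11.3 − j15.5 Ω

βl = 2π × 0.2 = 72°
tan(βl) = tan(72°) = 3.08
Z_in = Z_0·(Z_L + jZ_0·tanβl)/(Z_0 + jZ_L·tanβl)
     = 50·(243 + j154)/(50 + j748)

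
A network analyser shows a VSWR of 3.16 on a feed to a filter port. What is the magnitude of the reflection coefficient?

|Γ| ≈ 0.519

|Γ| = (S − 1)/(S + 1) = (3.16 − 1)/(3.16 + 1) = 2.16/4.16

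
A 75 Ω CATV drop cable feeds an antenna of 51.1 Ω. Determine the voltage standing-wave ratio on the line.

Γ = (51.1 − 75)/(51.1 + 75) = -0.19
VSWR = (1 + 0.19)/(1 − 0.19)

VSWR ≈ 1.47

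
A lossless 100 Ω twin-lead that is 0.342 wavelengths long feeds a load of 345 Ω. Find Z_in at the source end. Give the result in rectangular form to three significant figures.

βl = 2π × 0.342 = 123°
tan(βl) = tan(123°) = -1.53
Z_in = Z_0·(Z_L + jZ_0·tanβl)/(Z_0 + jZ_L·tanβl)
     = 100·(345 − j153)/(100 − j529)

Z_in ≈ 39.9 + j57.7 Ω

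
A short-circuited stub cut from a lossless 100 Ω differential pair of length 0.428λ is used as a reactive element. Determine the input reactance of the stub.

βl = 2π × 0.428 = 154°
tan(βl) = -0.486
For a short-circuited stub, Z_in = jZ_0·tan(βl)

X_in ≈ -48.6 Ω (capacitive)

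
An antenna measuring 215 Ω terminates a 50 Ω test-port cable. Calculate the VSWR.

VSWR ≈ 4.3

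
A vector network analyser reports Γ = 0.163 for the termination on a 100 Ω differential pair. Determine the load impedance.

Z_L ≈ 139 Ω

Z_L = Z_0·(1 + Γ)/(1 − Γ) = 100·(1.16)/(0.837)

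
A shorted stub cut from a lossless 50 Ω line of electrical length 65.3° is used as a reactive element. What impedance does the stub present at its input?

Z_in ≈ +j109 Ω

tan(βl) = 2.17
For a shorted stub, Z_in = jZ_0·tan(βl)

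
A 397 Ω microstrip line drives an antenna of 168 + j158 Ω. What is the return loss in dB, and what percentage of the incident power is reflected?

Γ = (-229 + j158)/(565 + j158), |Γ| = 0.474
RL = −20·log₁₀(0.474) = 6.48 dB
P_refl/P_inc = |Γ|² = 0.225

RL ≈ 6.48 dB; 22.5% of incident power reflected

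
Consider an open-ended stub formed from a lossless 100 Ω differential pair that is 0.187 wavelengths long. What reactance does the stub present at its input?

βl = 2π × 0.187 = 67.3°
tan(βl) = 2.39
For an open-ended stub, Z_in = −jZ_0·cot(βl) = −jZ_0/tan(βl)

X_in ≈ -41.8 Ω (capacitive)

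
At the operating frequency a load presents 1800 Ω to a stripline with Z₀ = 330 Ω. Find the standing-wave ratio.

For a purely resistive load, VSWR = R_L/Z_0 or Z_0/R_L (whichever > 1) = 1800/330

VSWR ≈ 5.45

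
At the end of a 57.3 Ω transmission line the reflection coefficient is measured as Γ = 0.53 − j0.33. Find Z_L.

Z_L ≈ 106 − j115 Ω

Z_L = Z_0·(1 + Γ)/(1 − Γ) = 57.3·(1.53 − j0.33)/(0.47 + j0.33)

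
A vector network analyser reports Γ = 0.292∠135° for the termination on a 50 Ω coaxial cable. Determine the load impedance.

Z_L ≈ 30.5 + j13.8 Ω

Z_L = Z_0·(1 + Γ)/(1 − Γ) = 50·(0.794 + j0.206)/(1.21 − j0.206)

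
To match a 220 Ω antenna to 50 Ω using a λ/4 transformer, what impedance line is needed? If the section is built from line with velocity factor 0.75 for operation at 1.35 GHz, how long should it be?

Z_qwt = √(Z_0·R_L) = √(50 × 220) = √11000
λ = 0.75·c/f = 0.167 m, so l = λ/4 = 0.0417 m

Z_qwt ≈ 105 Ω; length ≈ 4.17 cm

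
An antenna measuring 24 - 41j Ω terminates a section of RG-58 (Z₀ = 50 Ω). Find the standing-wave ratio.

Γ = (Z_L − Z_0)/(Z_L + Z_0) = (-26 − j41)/(74 − j41)
|Γ| = 48.5/84.6 = 0.574
VSWR = (1 + |Γ|)/(1 − |Γ|) = 1.57/0.426

VSWR ≈ 3.69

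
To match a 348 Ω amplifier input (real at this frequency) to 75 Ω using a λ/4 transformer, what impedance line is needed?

Z_qwt = √(Z_0·R_L) = √(75 × 348) = √26100

Z_qwt ≈ 162 Ω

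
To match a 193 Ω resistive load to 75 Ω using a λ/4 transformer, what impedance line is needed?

Z_qwt = √(Z_0·R_L) = √(75 × 193) = √14480

Z_qwt ≈ 120 Ω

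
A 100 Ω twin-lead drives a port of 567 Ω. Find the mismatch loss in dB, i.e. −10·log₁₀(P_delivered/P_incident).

mismatch loss ≈ 2.93 dB

Γ = (567 − 100)/(567 + 100) = 0.7
|Γ|² = 0.49, so P_del/P_inc = 1 − |Γ|² = 0.51
ML = −10·log₁₀(1 − |Γ|²)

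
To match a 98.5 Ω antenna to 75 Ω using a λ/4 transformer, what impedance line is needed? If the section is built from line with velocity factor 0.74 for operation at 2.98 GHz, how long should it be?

Z_qwt = √(Z_0·R_L) = √(75 × 98.5) = √7388
λ = 0.74·c/f = 0.0745 m, so l = λ/4 = 0.0186 m

Z_qwt ≈ 86 Ω; length ≈ 1.86 cm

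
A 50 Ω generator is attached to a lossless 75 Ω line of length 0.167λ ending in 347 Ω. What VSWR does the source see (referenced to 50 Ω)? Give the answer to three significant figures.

VSWR ≈ 4.08

βl = 2π × 0.167 = 60.1°
tan(βl) = 1.74
Z_in = Z_0·(Z_L + jZ_0·tanβl)/(Z_0 + jZ_L·tanβl) = 21.2 − j40.5 Ω
Γ_s = (Z_in − Z_s)/(Z_in + Z_s) = (-28.8 − j40.5)/(71.2 − j40.5), |Γ_s| = 0.606
VSWR = (1 + |Γ_s|)/(1 − |Γ_s|)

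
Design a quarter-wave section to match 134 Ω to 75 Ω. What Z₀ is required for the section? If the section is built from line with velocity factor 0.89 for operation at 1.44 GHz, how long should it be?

Z_qwt ≈ 100 Ω; length ≈ 4.64 cm

Z_qwt = √(Z_0·R_L) = √(75 × 134) = √10050
λ = 0.89·c/f = 0.185 m, so l = λ/4 = 0.0464 m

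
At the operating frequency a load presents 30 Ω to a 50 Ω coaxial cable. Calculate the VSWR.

VSWR ≈ 1.67

For a purely resistive load, VSWR = R_L/Z_0 or Z_0/R_L (whichever > 1) = 50/30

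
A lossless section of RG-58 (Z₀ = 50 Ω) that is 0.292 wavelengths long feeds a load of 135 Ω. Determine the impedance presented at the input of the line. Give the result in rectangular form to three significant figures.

Z_in ≈ 19.7 + j11.5 Ω

βl = 2π × 0.292 = 105°
tan(βl) = tan(105°) = -3.7
Z_in = Z_0·(Z_L + jZ_0·tanβl)/(Z_0 + jZ_L·tanβl)
     = 50·(135 − j185)/(50 − j500)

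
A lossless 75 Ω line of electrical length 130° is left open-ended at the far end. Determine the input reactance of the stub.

X_in ≈ 62.9 Ω (inductive)

tan(βl) = -1.19
For an open-ended stub, Z_in = −jZ_0·cot(βl) = −jZ_0/tan(βl)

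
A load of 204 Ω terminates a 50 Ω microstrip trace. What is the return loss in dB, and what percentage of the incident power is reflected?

Γ = (204 − 50)/(204 + 50) = 0.606
RL = −20·log₁₀(0.606) = 4.35 dB
P_refl/P_inc = |Γ|² = 0.368

RL ≈ 4.35 dB; 36.8% of incident power reflected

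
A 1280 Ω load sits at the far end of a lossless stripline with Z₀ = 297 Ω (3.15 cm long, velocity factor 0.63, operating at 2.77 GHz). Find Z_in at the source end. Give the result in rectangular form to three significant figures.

λ = v/f = 0.63·c / 2.77 GHz = 0.0682 m
βl = 2π·l/λ = 2π × 0.462 = 166°
tan(βl) = tan(166°) = -0.246
Z_in = Z_0·(Z_L + jZ_0·tanβl)/(Z_0 + jZ_L·tanβl)
     = 297·(1280 − j73)/(297 − j314)

Z_in ≈ 640 + j605 Ω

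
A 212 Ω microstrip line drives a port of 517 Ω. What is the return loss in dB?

Γ = (517 − 212)/(517 + 212) = 0.418
RL = −20·log₁₀|Γ| = −20·log₁₀(0.418)

RL ≈ 7.57 dB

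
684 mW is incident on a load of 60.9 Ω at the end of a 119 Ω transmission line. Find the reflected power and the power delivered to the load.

P_reflected ≈ 71.3 mW; P_delivered ≈ 613 mW

Γ = (60.9 − 119)/(60.9 + 119) = -0.323
|Γ|² = 0.104
P_refl = |Γ|²·P_inc = 71.3 mW, P_del = (1 − |Γ|²)·P_inc = 613 mW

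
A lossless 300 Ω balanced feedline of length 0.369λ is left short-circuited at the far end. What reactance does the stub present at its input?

X_in ≈ -324 Ω (capacitive)

βl = 2π × 0.369 = 133°
tan(βl) = -1.08
For a short-circuited stub, Z_in = jZ_0·tan(βl)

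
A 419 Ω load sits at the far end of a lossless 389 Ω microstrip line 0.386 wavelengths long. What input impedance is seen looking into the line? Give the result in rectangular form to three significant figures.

βl = 2π × 0.386 = 139°
tan(βl) = tan(139°) = -0.871
Z_in = Z_0·(Z_L + jZ_0·tanβl)/(Z_0 + jZ_L·tanβl)
     = 389·(419 − j339)/(389 − j365)

Z_in ≈ 392 + j28.9 Ω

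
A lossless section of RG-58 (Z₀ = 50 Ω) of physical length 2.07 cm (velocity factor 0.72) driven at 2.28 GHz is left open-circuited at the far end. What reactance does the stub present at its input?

X_in ≈ -10 Ω (capacitive)

λ = v/f = 0.72·c / 2.28 GHz = 0.0947 m
βl = 2π·l/λ = 2π × 0.218 = 78.7°
tan(βl) = 4.99
For an open-circuited stub, Z_in = −jZ_0·cot(βl) = −jZ_0/tan(βl)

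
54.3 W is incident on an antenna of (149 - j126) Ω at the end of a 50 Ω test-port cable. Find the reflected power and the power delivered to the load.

|Γ| = |(99 − j126)/(199 − j126)| = 0.68
|Γ|² = 0.463
P_refl = |Γ|²·P_inc = 25.1 W, P_del = (1 − |Γ|²)·P_inc = 29.2 W

P_reflected ≈ 25.1 W; P_delivered ≈ 29.2 W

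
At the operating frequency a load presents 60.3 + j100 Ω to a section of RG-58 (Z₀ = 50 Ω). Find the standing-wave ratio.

VSWR ≈ 5.16

Γ = (Z_L − Z_0)/(Z_L + Z_0) = (10.3 + j100)/(110.3 + j100)
|Γ| = 101/149 = 0.675
VSWR = (1 + |Γ|)/(1 − |Γ|) = 1.68/0.325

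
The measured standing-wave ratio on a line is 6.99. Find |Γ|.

|Γ| = (S − 1)/(S + 1) = (6.99 − 1)/(6.99 + 1) = 5.99/7.99

|Γ| ≈ 0.75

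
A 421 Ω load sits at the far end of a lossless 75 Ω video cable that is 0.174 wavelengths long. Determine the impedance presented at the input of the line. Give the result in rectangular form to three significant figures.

βl = 2π × 0.174 = 62.6°
tan(βl) = tan(62.6°) = 1.93
Z_in = Z_0·(Z_L + jZ_0·tanβl)/(Z_0 + jZ_L·tanβl)
     = 75·(421 + j145)/(75 + j814)

Z_in ≈ 16.8 − j37.3 Ω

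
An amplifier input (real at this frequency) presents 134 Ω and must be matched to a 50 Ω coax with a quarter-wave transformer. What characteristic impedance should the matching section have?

Z_qwt = √(Z_0·R_L) = √(50 × 134) = √6700

Z_qwt ≈ 81.9 Ω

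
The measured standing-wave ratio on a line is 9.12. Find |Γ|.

|Γ| ≈ 0.802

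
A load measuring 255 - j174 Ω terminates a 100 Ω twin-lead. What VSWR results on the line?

Γ = (Z_L − Z_0)/(Z_L + Z_0) = (155 − j174)/(355 − j174)
|Γ| = 233/395 = 0.589
VSWR = (1 + |Γ|)/(1 − |Γ|) = 1.59/0.411

VSWR ≈ 3.87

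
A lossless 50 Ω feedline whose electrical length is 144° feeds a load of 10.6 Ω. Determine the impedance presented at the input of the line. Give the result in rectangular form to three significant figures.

Z_in ≈ 15.8 − j33.9 Ω

tan(βl) = tan(144°) = -0.727
Z_in = Z_0·(Z_L + jZ_0·tanβl)/(Z_0 + jZ_L·tanβl)
     = 50·(10.6 − j36.3)/(50 − j7.7)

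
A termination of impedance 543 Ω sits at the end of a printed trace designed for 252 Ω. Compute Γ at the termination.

Γ = 0.366

Γ = (Z_L − Z_0)/(Z_L + Z_0) = (543 − 252)/(543 + 252) = 291/795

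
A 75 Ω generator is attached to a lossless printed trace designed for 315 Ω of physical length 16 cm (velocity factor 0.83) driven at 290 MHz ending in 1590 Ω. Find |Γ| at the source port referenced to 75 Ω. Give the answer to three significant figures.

|Γ| ≈ 0.651

λ = v/f = 0.83·c / 290 MHz = 0.859 m
βl = 2π·l/λ = 2π × 0.186 = 67.1°
tan(βl) = 2.37
Z_in = Z_0·(Z_L + jZ_0·tanβl)/(Z_0 + jZ_L·tanβl) = 73 − j127 Ω
Γ_s = (Z_in − Z_s)/(Z_in + Z_s) = (-1.95 − j127)/(148 − j127), |Γ_s| = 0.651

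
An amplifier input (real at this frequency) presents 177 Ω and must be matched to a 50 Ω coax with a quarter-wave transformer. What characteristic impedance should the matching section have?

Z_qwt = √(Z_0·R_L) = √(50 × 177) = √8850

Z_qwt ≈ 94.1 Ω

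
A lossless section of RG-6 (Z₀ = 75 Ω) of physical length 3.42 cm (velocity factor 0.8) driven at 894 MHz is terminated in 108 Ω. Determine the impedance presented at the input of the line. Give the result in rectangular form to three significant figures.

λ = v/f = 0.8·c / 894 MHz = 0.268 m
βl = 2π·l/λ = 2π × 0.127 = 45.9°
tan(βl) = tan(45.9°) = 1.03
Z_in = Z_0·(Z_L + jZ_0·tanβl)/(Z_0 + jZ_L·tanβl)
     = 75·(108 + j77.3)/(75 + j111)

Z_in ≈ 69.5 − j25.9 Ω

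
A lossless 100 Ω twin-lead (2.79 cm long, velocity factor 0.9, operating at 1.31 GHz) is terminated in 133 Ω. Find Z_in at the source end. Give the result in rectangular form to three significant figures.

Z_in ≈ 92.7 − j26.6 Ω

λ = v/f = 0.9·c / 1.31 GHz = 0.206 m
βl = 2π·l/λ = 2π × 0.135 = 48.7°
tan(βl) = tan(48.7°) = 1.14
Z_in = Z_0·(Z_L + jZ_0·tanβl)/(Z_0 + jZ_L·tanβl)
     = 100·(133 + j114)/(100 + j152)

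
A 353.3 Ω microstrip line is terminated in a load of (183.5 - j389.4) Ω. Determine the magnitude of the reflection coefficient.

Γ = (Z_L − Z_0)/(Z_L + Z_0) = (-169.8 − j389.4)/(536.8 − j389.4)
|Γ| = 425/663

|Γ| ≈ 0.641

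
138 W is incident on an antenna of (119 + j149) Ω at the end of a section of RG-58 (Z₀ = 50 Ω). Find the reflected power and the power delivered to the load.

|Γ| = |(69 + j149)/(169 + j149)| = 0.729
|Γ|² = 0.531
P_refl = |Γ|²·P_inc = 73.3 W, P_del = (1 − |Γ|²)·P_inc = 64.7 W

P_reflected ≈ 73.3 W; P_delivered ≈ 64.7 W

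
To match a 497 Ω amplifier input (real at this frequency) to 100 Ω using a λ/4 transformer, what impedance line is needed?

Z_qwt ≈ 223 Ω

Z_qwt = √(Z_0·R_L) = √(100 × 497) = √49700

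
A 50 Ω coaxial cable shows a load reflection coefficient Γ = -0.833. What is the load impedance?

Z_L = Z_0·(1 + Γ)/(1 − Γ) = 50·(0.167)/(1.83)

Z_L ≈ 4.56 Ω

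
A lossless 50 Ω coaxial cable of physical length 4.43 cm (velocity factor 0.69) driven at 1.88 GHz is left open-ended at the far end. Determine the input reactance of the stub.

λ = v/f = 0.69·c / 1.88 GHz = 0.11 m
βl = 2π·l/λ = 2π × 0.402 = 145°
tan(βl) = -0.704
For an open-ended stub, Z_in = −jZ_0·cot(βl) = −jZ_0/tan(βl)

X_in ≈ 71 Ω (inductive)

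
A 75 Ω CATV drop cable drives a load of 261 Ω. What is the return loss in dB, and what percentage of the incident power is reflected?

RL ≈ 5.14 dB; 30.6% of incident power reflected

Γ = (261 − 75)/(261 + 75) = 0.554
RL = −20·log₁₀(0.554) = 5.14 dB
P_refl/P_inc = |Γ|² = 0.306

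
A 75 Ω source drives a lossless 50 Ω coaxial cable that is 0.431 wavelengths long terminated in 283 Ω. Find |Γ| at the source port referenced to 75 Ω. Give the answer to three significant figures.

βl = 2π × 0.431 = 155°
tan(βl) = -0.463
Z_in = Z_0·(Z_L + jZ_0·tanβl)/(Z_0 + jZ_L·tanβl) = 43.7 + j91.3 Ω
Γ_s = (Z_in − Z_s)/(Z_in + Z_s) = (-31.3 + j91.3)/(119 + j91.3), |Γ_s| = 0.645

|Γ| ≈ 0.645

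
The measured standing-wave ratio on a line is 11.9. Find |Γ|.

|Γ| ≈ 0.845

|Γ| = (S − 1)/(S + 1) = (11.9 − 1)/(11.9 + 1) = 10.9/12.9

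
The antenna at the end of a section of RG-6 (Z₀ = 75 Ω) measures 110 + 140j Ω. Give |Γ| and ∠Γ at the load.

Γ ≈ 0.622 ∠ 38.8°

Γ = (Z_L − Z_0)/(Z_L + Z_0) = (35 + j140)/(185 + j140)
|Γ| = 144/232 = 0.622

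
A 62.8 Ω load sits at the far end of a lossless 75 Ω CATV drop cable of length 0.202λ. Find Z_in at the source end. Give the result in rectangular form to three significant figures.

Z_in ≈ 86.3 + j8.74 Ω

βl = 2π × 0.202 = 72.7°
tan(βl) = tan(72.7°) = 3.21
Z_in = Z_0·(Z_L + jZ_0·tanβl)/(Z_0 + jZ_L·tanβl)
     = 75·(62.8 + j241)/(75 + j202)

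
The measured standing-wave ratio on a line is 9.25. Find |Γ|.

|Γ| ≈ 0.805

|Γ| = (S − 1)/(S + 1) = (9.25 − 1)/(9.25 + 1) = 8.25/10.2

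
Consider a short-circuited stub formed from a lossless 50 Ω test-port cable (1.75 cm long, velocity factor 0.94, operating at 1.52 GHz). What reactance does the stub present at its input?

X_in ≈ 33.7 Ω (inductive)

λ = v/f = 0.94·c / 1.52 GHz = 0.186 m
βl = 2π·l/λ = 2π × 0.0943 = 34°
tan(βl) = 0.673
For a short-circuited stub, Z_in = jZ_0·tan(βl)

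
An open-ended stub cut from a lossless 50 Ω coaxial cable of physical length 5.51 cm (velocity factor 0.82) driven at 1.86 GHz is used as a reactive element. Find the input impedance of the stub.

λ = v/f = 0.82·c / 1.86 GHz = 0.132 m
βl = 2π·l/λ = 2π × 0.417 = 150°
tan(βl) = -0.578
For an open-ended stub, Z_in = −jZ_0·cot(βl) = −jZ_0/tan(βl)

Z_in ≈ +j86.5 Ω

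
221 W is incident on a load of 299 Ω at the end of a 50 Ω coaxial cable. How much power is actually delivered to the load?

P_delivered ≈ 109 W

Γ = (299 − 50)/(299 + 50) = 0.713
|Γ|² = 0.509
P_refl = |Γ|²·P_inc = 112 W, P_del = (1 − |Γ|²)·P_inc = 109 W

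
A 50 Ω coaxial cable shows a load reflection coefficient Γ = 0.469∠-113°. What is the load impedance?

Z_L ≈ 24.6 − j27.2 Ω

Z_L = Z_0·(1 + Γ)/(1 − Γ) = 50·(0.817 − j0.432)/(1.18 + j0.432)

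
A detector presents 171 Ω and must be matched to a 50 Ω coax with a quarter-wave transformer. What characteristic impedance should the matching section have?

Z_qwt = √(Z_0·R_L) = √(50 × 171) = √8550

Z_qwt ≈ 92.5 Ω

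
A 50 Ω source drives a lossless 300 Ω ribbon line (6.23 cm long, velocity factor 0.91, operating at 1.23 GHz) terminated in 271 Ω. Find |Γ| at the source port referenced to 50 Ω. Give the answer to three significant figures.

|Γ| ≈ 0.737

λ = v/f = 0.91·c / 1.23 GHz = 0.222 m
βl = 2π·l/λ = 2π × 0.281 = 101°
tan(βl) = -5.12
Z_in = Z_0·(Z_L + jZ_0·tanβl)/(Z_0 + jZ_L·tanβl) = 329 − j12.6 Ω
Γ_s = (Z_in − Z_s)/(Z_in + Z_s) = (279 − j12.6)/(379 − j12.6), |Γ_s| = 0.737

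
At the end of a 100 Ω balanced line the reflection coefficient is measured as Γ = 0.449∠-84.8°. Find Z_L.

Z_L = Z_0·(1 + Γ)/(1 − Γ) = 100·(1.04 − j0.447)/(0.959 + j0.447)

Z_L ≈ 71.3 − j79.8 Ω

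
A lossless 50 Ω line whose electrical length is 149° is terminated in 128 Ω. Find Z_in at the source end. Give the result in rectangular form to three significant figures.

Z_in ≈ 51.8 + j49.6 Ω

tan(βl) = tan(149°) = -0.601
Z_in = Z_0·(Z_L + jZ_0·tanβl)/(Z_0 + jZ_L·tanβl)
     = 50·(128 − j30)/(50 − j76.9)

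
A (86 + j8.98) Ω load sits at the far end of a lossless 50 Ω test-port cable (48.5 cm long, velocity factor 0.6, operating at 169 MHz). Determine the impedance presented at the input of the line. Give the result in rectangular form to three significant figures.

λ = v/f = 0.6·c / 169 MHz = 1.07 m
βl = 2π·l/λ = 2π × 0.455 = 164°
tan(βl) = tan(164°) = -0.288
Z_in = Z_0·(Z_L + jZ_0·tanβl)/(Z_0 + jZ_L·tanβl)
     = 50·(86 − j5.42)/(52.6 − j24.8)

Z_in ≈ 68.9 + j27.3 Ω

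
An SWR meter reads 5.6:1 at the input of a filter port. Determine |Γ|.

|Γ| ≈ 0.697

|Γ| = (S − 1)/(S + 1) = (5.6 − 1)/(5.6 + 1) = 4.6/6.6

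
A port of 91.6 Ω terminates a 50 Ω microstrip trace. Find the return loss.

Γ = (91.6 − 50)/(91.6 + 50) = 0.294
RL = −20·log₁₀|Γ| = −20·log₁₀(0.294)

RL ≈ 10.6 dB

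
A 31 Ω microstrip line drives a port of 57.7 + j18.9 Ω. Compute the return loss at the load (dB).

Γ = (26.7 + j18.9)/(88.7 + j18.9), |Γ| = 0.361
RL = −20·log₁₀|Γ| = −20·log₁₀(0.361)

RL ≈ 8.86 dB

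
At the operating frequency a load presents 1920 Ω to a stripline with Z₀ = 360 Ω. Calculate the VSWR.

VSWR ≈ 5.33

Γ = (1920 − 360)/(1920 + 360) = 0.684
VSWR = (1 + 0.684)/(1 − 0.684)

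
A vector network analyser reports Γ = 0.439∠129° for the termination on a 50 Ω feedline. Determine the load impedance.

Z_L = Z_0·(1 + Γ)/(1 − Γ) = 50·(0.724 + j0.341)/(1.28 − j0.341)

Z_L ≈ 23.1 + j19.5 Ω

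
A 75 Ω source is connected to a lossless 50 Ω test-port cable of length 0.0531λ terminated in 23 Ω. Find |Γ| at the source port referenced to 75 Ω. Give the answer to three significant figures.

|Γ| ≈ 0.511

βl = 2π × 0.0531 = 19.1°
tan(βl) = 0.347
Z_in = Z_0·(Z_L + jZ_0·tanβl)/(Z_0 + jZ_L·tanβl) = 25.1 + j13.3 Ω
Γ_s = (Z_in − Z_s)/(Z_in + Z_s) = (-49.9 + j13.3)/(100 + j13.3), |Γ_s| = 0.511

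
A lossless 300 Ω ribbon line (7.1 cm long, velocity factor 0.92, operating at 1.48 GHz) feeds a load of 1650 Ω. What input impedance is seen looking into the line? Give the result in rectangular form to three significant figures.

Z_in ≈ 113 + j300 Ω

λ = v/f = 0.92·c / 1.48 GHz = 0.186 m
βl = 2π·l/λ = 2π × 0.381 = 137°
tan(βl) = tan(137°) = -0.931
Z_in = Z_0·(Z_L + jZ_0·tanβl)/(Z_0 + jZ_L·tanβl)
     = 300·(1650 − j279)/(300 − j1540)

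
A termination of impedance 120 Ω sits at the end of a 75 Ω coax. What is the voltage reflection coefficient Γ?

Γ = (Z_L − Z_0)/(Z_L + Z_0) = (120 − 75)/(120 + 75) = 45/195

Γ = 0.231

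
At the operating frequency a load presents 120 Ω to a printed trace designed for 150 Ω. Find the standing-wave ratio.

For a purely resistive load, VSWR = R_L/Z_0 or Z_0/R_L (whichever > 1) = 150/120

VSWR ≈ 1.25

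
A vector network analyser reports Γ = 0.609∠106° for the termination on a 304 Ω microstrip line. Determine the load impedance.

Z_L ≈ 112 + j209 Ω

Z_L = Z_0·(1 + Γ)/(1 − Γ) = 304·(0.832 + j0.585)/(1.17 − j0.585)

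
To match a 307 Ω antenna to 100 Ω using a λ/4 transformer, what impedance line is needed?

Z_qwt ≈ 175 Ω

Z_qwt = √(Z_0·R_L) = √(100 × 307) = √30700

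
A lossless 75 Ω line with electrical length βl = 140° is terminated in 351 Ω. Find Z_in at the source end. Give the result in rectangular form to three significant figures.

Z_in ≈ 36.4 + j80.1 Ω

tan(βl) = tan(140°) = -0.839
Z_in = Z_0·(Z_L + jZ_0·tanβl)/(Z_0 + jZ_L·tanβl)
     = 75·(351 − j62.9)/(75 − j295)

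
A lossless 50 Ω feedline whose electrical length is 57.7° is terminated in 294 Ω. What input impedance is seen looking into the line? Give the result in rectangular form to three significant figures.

Z_in ≈ 11.8 − j30.3 Ω

tan(βl) = tan(57.7°) = 1.58
Z_in = Z_0·(Z_L + jZ_0·tanβl)/(Z_0 + jZ_L·tanβl)
     = 50·(294 + j79.1)/(50 + j465)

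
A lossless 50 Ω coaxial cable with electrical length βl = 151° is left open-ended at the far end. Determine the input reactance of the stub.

X_in ≈ 90.2 Ω (inductive)

tan(βl) = -0.554
For an open-ended stub, Z_in = −jZ_0·cot(βl) = −jZ_0/tan(βl)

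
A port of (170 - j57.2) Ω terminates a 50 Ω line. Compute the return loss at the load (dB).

Γ = (120 − j57.2)/(220 − j57.2), |Γ| = 0.585
RL = −20·log₁₀|Γ| = −20·log₁₀(0.585)

RL ≈ 4.66 dB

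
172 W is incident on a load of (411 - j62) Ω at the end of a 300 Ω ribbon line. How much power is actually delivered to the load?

P_delivered ≈ 167 W

|Γ| = |(111 − j62)/(711 − j62)| = 0.178
|Γ|² = 0.0317
P_refl = |Γ|²·P_inc = 5.46 W, P_del = (1 − |Γ|²)·P_inc = 167 W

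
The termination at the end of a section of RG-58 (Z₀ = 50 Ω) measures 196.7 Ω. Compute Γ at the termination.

Γ = (Z_L − Z_0)/(Z_L + Z_0) = (196.7 − 50)/(196.7 + 50) = 146.7/246.7

Γ = 0.595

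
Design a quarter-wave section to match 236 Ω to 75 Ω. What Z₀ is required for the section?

Z_qwt ≈ 133 Ω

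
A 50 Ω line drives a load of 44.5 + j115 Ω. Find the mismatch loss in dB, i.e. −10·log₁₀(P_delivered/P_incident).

Γ = (-5.5 + j115)/(94.5 + j115), |Γ| = 0.773
|Γ|² = 0.598, so P_del/P_inc = 1 − |Γ|² = 0.402
ML = −10·log₁₀(1 − |Γ|²)

mismatch loss ≈ 3.96 dB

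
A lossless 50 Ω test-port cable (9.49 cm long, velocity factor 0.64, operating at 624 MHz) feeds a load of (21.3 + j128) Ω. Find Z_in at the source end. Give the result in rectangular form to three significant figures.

Z_in ≈ 2.76 + j0.134 Ω

λ = v/f = 0.64·c / 624 MHz = 0.308 m
βl = 2π·l/λ = 2π × 0.308 = 111°
tan(βl) = tan(111°) = -2.6
Z_in = Z_0·(Z_L + jZ_0·tanβl)/(Z_0 + jZ_L·tanβl)
     = 50·(21.3 − j2.03)/(383 − j55.4)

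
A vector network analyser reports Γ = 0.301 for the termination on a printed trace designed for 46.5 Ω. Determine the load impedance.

Z_L = Z_0·(1 + Γ)/(1 − Γ) = 46.5·(1.3)/(0.699)

Z_L ≈ 86.5 Ω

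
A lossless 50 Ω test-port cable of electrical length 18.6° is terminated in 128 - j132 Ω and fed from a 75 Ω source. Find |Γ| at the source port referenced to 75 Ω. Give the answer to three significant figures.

tan(βl) = 0.337
Z_in = Z_0·(Z_L + jZ_0·tanβl)/(Z_0 + jZ_L·tanβl) = 33.1 − j76.1 Ω
Γ_s = (Z_in − Z_s)/(Z_in + Z_s) = (-41.9 − j76.1)/(108 − j76.1), |Γ_s| = 0.657

|Γ| ≈ 0.657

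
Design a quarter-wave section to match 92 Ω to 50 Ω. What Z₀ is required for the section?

Z_qwt = √(Z_0·R_L) = √(50 × 92) = √4600

Z_qwt ≈ 67.8 Ω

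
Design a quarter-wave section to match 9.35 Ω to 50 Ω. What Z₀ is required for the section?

Z_qwt ≈ 21.6 Ω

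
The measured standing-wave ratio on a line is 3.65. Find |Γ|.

|Γ| ≈ 0.57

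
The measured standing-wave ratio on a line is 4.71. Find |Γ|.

|Γ| ≈ 0.65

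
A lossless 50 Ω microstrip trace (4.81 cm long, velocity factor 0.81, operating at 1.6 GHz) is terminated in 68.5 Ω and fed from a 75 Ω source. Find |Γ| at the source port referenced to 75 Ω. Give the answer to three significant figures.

|Γ| ≈ 0.319

λ = v/f = 0.81·c / 1.6 GHz = 0.152 m
βl = 2π·l/λ = 2π × 0.317 = 114°
tan(βl) = -2.24
Z_in = Z_0·(Z_L + jZ_0·tanβl)/(Z_0 + jZ_L·tanβl) = 39.6 + j9.41 Ω
Γ_s = (Z_in − Z_s)/(Z_in + Z_s) = (-35.4 + j9.41)/(115 + j9.41), |Γ_s| = 0.319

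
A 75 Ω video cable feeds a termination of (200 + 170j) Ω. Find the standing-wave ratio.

VSWR ≈ 4.76

Γ = (Z_L − Z_0)/(Z_L + Z_0) = (125 + j170)/(275 + j170)
|Γ| = 211/323 = 0.653
VSWR = (1 + |Γ|)/(1 − |Γ|) = 1.65/0.347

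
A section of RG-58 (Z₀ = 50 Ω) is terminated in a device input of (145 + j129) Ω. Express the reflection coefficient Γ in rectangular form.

Γ = (Z_L − Z_0)/(Z_L + Z_0) = (95 + j129)/(195 + j129)

Γ ≈ 0.643 + j0.236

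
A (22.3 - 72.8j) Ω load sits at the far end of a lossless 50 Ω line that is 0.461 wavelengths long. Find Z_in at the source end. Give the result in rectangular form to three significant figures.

Z_in ≈ 56.8 − j124 Ω

βl = 2π × 0.461 = 166°
tan(βl) = tan(166°) = -0.25
Z_in = Z_0·(Z_L + jZ_0·tanβl)/(Z_0 + jZ_L·tanβl)
     = 50·(22.3 − j85.3)/(31.8 − j5.58)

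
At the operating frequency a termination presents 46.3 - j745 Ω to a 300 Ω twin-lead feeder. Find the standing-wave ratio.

VSWR ≈ 46.6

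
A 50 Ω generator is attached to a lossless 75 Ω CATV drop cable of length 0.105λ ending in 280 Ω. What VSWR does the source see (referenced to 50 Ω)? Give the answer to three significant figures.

βl = 2π × 0.105 = 37.8°
tan(βl) = 0.776
Z_in = Z_0·(Z_L + jZ_0·tanβl)/(Z_0 + jZ_L·tanβl) = 47.8 − j80.2 Ω
Γ_s = (Z_in − Z_s)/(Z_in + Z_s) = (-2.22 − j80.2)/(97.8 − j80.2), |Γ_s| = 0.634
VSWR = (1 + |Γ_s|)/(1 − |Γ_s|)

VSWR ≈ 4.47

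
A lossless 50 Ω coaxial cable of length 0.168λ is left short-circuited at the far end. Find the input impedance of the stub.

Z_in ≈ +j88.3 Ω

βl = 2π × 0.168 = 60.5°
tan(βl) = 1.77
For a short-circuited stub, Z_in = jZ_0·tan(βl)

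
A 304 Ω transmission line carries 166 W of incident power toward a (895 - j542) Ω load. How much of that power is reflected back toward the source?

P_reflected ≈ 61.7 W

|Γ| = |(591 − j542)/(1199 − j542)| = 0.609
|Γ|² = 0.371
P_refl = |Γ|²·P_inc = 61.7 W, P_del = (1 − |Γ|²)·P_inc = 104 W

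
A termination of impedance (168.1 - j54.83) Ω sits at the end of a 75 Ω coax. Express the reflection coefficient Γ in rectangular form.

Γ ≈ 0.413 − j0.132

Γ = (Z_L − Z_0)/(Z_L + Z_0) = (93.1 − j54.83)/(243.1 − j54.83)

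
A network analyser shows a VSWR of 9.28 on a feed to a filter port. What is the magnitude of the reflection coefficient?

|Γ| ≈ 0.805

|Γ| = (S − 1)/(S + 1) = (9.28 − 1)/(9.28 + 1) = 8.28/10.3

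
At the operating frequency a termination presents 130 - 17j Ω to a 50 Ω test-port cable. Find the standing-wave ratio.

Γ = (Z_L − Z_0)/(Z_L + Z_0) = (80 − j17)/(180 − j17)
|Γ| = 81.8/181 = 0.452
VSWR = (1 + |Γ|)/(1 − |Γ|) = 1.45/0.548

VSWR ≈ 2.65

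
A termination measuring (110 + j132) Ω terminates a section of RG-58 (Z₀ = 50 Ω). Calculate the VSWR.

VSWR ≈ 5.65

Γ = (Z_L − Z_0)/(Z_L + Z_0) = (60 + j132)/(160 + j132)
|Γ| = 145/207 = 0.699
VSWR = (1 + |Γ|)/(1 − |Γ|) = 1.7/0.301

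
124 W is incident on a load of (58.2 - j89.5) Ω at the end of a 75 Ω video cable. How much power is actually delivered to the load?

P_delivered ≈ 84.1 W

|Γ| = |(-16.8 − j89.5)/(133.2 − j89.5)| = 0.567
|Γ|² = 0.322
P_refl = |Γ|²·P_inc = 39.9 W, P_del = (1 − |Γ|²)·P_inc = 84.1 W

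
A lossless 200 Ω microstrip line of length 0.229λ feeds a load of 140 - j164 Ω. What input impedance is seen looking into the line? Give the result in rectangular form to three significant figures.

Z_in ≈ 102 + j112 Ω

βl = 2π × 0.229 = 82.4°
tan(βl) = tan(82.4°) = 7.53
Z_in = Z_0·(Z_L + jZ_0·tanβl)/(Z_0 + jZ_L·tanβl)
     = 200·(140 + j1340)/(1440 + j1050)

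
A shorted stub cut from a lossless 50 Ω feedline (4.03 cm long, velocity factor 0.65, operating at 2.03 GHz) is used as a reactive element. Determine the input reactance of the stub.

λ = v/f = 0.65·c / 2.03 GHz = 0.0961 m
βl = 2π·l/λ = 2π × 0.42 = 151°
tan(βl) = -0.554
For a shorted stub, Z_in = jZ_0·tan(βl)

X_in ≈ -27.7 Ω (capacitive)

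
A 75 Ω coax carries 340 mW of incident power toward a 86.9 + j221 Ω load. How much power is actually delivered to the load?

P_delivered ≈ 118 mW

|Γ| = |(11.9 + j221)/(161.9 + j221)| = 0.808
|Γ|² = 0.653
P_refl = |Γ|²·P_inc = 222 mW, P_del = (1 − |Γ|²)·P_inc = 118 mW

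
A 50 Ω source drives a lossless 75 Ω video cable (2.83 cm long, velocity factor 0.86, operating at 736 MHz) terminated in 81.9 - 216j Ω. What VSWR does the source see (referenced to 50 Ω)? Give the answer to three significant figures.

λ = v/f = 0.86·c / 736 MHz = 0.351 m
βl = 2π·l/λ = 2π × 0.0807 = 29.1°
tan(βl) = 0.556
Z_in = Z_0·(Z_L + jZ_0·tanβl)/(Z_0 + jZ_L·tanβl) = 15 − j70.5 Ω
Γ_s = (Z_in − Z_s)/(Z_in + Z_s) = (-35 − j70.5)/(65 − j70.5), |Γ_s| = 0.821
VSWR = (1 + |Γ_s|)/(1 − |Γ_s|)

VSWR ≈ 10.1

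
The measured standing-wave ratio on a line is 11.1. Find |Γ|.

|Γ| = (S − 1)/(S + 1) = (11.1 − 1)/(11.1 + 1) = 10.1/12.1

|Γ| ≈ 0.835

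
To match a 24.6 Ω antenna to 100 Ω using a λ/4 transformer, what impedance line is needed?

Z_qwt = √(Z_0·R_L) = √(100 × 24.6) = √2460

Z_qwt ≈ 49.6 Ω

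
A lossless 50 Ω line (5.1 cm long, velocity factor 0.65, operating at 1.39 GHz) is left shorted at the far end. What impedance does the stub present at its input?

λ = v/f = 0.65·c / 1.39 GHz = 0.14 m
βl = 2π·l/λ = 2π × 0.364 = 131°
tan(βl) = -1.16
For a shorted stub, Z_in = jZ_0·tan(βl)

Z_in ≈ −j57.8 Ω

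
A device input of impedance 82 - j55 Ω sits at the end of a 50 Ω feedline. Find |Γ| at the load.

|Γ| ≈ 0.445

Γ = (Z_L − Z_0)/(Z_L + Z_0) = (32 − j55)/(132 − j55)
|Γ| = 63.6/143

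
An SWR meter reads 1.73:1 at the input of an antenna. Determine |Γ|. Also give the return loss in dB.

|Γ| ≈ 0.267; return loss ≈ 11.5 dB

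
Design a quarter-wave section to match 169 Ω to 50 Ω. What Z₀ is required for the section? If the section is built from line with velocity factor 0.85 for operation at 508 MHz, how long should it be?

Z_qwt = √(Z_0·R_L) = √(50 × 169) = √8450
λ = 0.85·c/f = 0.502 m, so l = λ/4 = 0.125 m

Z_qwt ≈ 91.9 Ω; length ≈ 12.5 cm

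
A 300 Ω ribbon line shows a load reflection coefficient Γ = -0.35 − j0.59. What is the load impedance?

Z_L = Z_0·(1 + Γ)/(1 − Γ) = 300·(0.65 − j0.59)/(1.35 + j0.59)

Z_L ≈ 73.2 − j163 Ω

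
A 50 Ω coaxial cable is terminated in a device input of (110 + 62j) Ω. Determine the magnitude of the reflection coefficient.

|Γ| ≈ 0.503

Γ = (Z_L − Z_0)/(Z_L + Z_0) = (60 + j62)/(160 + j62)
|Γ| = 86.3/172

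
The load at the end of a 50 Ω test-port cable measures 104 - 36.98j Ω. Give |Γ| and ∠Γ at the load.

Γ ≈ 0.413 ∠ -20.9°

Γ = (Z_L − Z_0)/(Z_L + Z_0) = (54 − j36.98)/(154 − j36.98)
|Γ| = 65.4/158 = 0.413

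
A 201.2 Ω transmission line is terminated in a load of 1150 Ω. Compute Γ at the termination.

Γ = (Z_L − Z_0)/(Z_L + Z_0) = (1150 − 201.2)/(1150 + 201.2) = 948.8/1351

Γ = 0.702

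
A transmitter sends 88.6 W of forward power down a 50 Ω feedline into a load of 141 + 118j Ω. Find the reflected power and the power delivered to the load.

P_reflected ≈ 39 W; P_delivered ≈ 49.6 W

|Γ| = |(91 + j118)/(191 + j118)| = 0.664
|Γ|² = 0.441
P_refl = |Γ|²·P_inc = 39 W, P_del = (1 − |Γ|²)·P_inc = 49.6 W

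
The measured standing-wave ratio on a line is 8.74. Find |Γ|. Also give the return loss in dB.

|Γ| ≈ 0.795; return loss ≈ 2 dB

|Γ| = (S − 1)/(S + 1) = (8.74 − 1)/(8.74 + 1) = 7.74/9.74
RL = −20·log₁₀|Γ| = −20·log₁₀(0.795)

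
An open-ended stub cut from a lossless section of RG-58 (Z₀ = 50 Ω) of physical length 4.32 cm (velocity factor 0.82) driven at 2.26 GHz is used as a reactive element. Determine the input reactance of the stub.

X_in ≈ 66.1 Ω (inductive)

λ = v/f = 0.82·c / 2.26 GHz = 0.109 m
βl = 2π·l/λ = 2π × 0.397 = 143°
tan(βl) = -0.757
For an open-ended stub, Z_in = −jZ_0·cot(βl) = −jZ_0/tan(βl)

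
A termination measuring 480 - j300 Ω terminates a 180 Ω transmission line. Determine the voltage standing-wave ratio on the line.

Γ = (Z_L − Z_0)/(Z_L + Z_0) = (300 − j300)/(660 − j300)
|Γ| = 424/725 = 0.585
VSWR = (1 + |Γ|)/(1 − |Γ|) = 1.59/0.415

VSWR ≈ 3.82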